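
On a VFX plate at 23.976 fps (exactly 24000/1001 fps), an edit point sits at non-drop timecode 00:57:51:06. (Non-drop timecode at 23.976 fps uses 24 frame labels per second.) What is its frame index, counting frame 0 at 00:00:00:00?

frame 83310

Total seconds to the label: (0 × 3600 + 57 × 60 + 51) = 3471.
Frame index = 3471 × 24 + 6 = 83310.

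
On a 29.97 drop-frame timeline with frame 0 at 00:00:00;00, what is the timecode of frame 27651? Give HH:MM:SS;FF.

Ten DF minutes hold 17982 frames, so frame 27651 lies in block 1 (frames 17982–35963) with 9669 frames into that block.
The block's first minute is 1800 frames and the rest 1798 each; 9669 frames reaches minute 5, so 1 × 18 + 5 × 2 = 28 labels have been skipped so far.
Adding those back, label number 27651 + 28 = 27679 at 30 labels/s is 922 s + 19 f = 0 h 15 min 22 s frame 19, i.e. 00:15:22;19.

00:15:22;19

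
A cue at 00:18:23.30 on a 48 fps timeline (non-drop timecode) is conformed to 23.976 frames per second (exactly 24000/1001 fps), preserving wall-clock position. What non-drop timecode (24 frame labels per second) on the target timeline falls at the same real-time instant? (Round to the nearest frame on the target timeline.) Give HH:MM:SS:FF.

Source frame index: (0×3600 + 18×60 + 23) × 48 + 30 = 52974.
Real time: 52974 / (48) = 8829/8 s.
Target frame: (8829/8) × (24000/1001) = 26487000/1001 ≈ 26460.539 → 26461.
At 24 labels/s: frame 26461 → 00:18:22:13.

00:18:22:13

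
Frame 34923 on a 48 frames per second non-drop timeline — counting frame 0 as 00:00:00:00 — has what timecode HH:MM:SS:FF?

34923 ÷ 48 = 727 full seconds, remainder 27 frames.
727 s = 0 h 12 min 7 s.
Timecode: 00:12:07:27.

00:12:07:27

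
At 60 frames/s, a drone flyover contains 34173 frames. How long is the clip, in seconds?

569.55 seconds

Running time = 34173 / (60) = 569.55 s.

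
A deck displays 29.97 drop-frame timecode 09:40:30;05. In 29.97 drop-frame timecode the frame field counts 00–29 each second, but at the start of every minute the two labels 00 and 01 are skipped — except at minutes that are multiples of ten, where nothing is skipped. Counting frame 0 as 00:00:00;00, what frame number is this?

As if non-drop at 30 labels/s: (9 × 3600 + 40 × 60 + 30) × 30 + 5 = 1044905.
Minute boundaries passed: 580; those not divisible by 10: 580 − 58 = 522; dropped labels = 2 × 522 = 1044.
Actual frame index = 1044905 − 1044 = 1043861.

1043861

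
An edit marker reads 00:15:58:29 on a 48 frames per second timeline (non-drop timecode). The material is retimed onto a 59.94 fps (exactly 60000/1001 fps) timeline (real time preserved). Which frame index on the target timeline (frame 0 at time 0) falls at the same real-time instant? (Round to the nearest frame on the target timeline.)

frame 57459

Source frame index: (0×3600 + 15×60 + 58) × 48 + 29 = 46013.
Real time: 46013 / (48) = 46013/48 s.
Target frame: (46013/48) × (60000/1001) = 5228750/91 ≈ 57458.791 → 57459.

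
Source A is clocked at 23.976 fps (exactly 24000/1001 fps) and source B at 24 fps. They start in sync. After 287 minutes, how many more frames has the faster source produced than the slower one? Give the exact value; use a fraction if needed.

59040/143 frames

287 min = 17220 s.
A emits 24000/1001 × 17220 = 59040000/143 frames; B emits 24 × 17220 = 413280.
Difference = 59040/143 frames (≈ 412.8671); B is ahead of A.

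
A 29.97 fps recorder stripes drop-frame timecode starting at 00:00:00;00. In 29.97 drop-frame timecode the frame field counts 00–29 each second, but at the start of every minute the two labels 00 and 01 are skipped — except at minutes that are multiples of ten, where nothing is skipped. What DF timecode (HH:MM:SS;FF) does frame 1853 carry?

00:01:01;25

Each 10-minute DF block holds 10 × 60 × 30 − 9 × 2 = 17982 frames. 1853 ÷ 17982 → 0 full blocks, remainder 1853.
Within the partial block the first minute is 1800 frames and each further minute 1798, so 1 further minute boundary passed. Total skipped labels = 18 × 0 + 2 × 1 = 2.
Non-drop label index = 1853 + 2 = 1855; at 30 labels/s that is 00:01:01:25, i.e. DF 00:01:01;25.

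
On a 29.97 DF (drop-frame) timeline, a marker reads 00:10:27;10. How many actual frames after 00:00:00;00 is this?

Complete 10-minute blocks: 1, each 17982 frames → 17982.
Remaining 0 whole minutes in the current block: 0 frames.
Within the current minute: 27 × 30 + 10 = 820. Total = 17982 + 0 + 820 = 18802.

18802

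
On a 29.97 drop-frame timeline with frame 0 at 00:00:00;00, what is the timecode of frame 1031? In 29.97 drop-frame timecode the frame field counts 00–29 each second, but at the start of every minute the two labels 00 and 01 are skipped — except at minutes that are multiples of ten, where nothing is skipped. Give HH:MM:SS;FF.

00:00:34;11

Ten DF minutes hold 17982 frames, so frame 1031 lies in block 0 (frames 0–17981) with 1031 frames into that block.
The block's first minute is 1800 frames and the rest 1798 each; 1031 frames reaches minute 0, so 0 × 18 + 0 × 2 = 0 labels have been skipped so far.
Adding those back, label number 1031 + 0 = 1031 at 30 labels/s is 34 s + 11 f = 0 h 0 min 34 s frame 11, i.e. 00:00:34;11.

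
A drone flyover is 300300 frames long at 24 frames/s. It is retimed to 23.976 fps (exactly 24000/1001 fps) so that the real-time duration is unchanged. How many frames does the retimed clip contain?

300000 frames

Target frames = source frames × (target rate / source rate) = 300300 × (24000/1001)/(24) = 300300 × 1000/1001 = 300000.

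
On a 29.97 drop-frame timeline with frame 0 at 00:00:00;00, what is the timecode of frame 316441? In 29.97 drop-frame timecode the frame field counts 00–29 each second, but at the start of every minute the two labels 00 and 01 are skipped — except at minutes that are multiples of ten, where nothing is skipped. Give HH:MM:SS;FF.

Ten DF minutes hold 17982 frames, so frame 316441 lies in block 17 (frames 305694–323675) with 10747 frames into that block.
The block's first minute is 1800 frames and the rest 1798 each; 10747 frames reaches minute 5, so 17 × 18 + 5 × 2 = 316 labels have been skipped so far.
Adding those back, label number 316441 + 316 = 316757 at 30 labels/s is 10558 s + 17 f = 2 h 55 min 58 s frame 17, i.e. 02:55:58;17.

02:55:58;17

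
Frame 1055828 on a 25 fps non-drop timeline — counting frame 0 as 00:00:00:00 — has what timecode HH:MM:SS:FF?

1055828 ÷ 25 = 42233 full seconds, remainder 3 frames.
42233 s = 11 h 43 min 53 s.
Timecode: 11:43:53:03.

11:43:53:03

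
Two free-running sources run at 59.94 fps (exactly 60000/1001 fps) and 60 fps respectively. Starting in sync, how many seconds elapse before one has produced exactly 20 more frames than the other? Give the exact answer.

The gap grows by |60 − 60000/1001| = 60/1001 frames per second.
Time for a 20-frame gap: 20 ÷ (60/1001) = 1001/3 s.

1001/3 seconds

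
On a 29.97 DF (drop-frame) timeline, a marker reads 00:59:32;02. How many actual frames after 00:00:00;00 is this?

107054

Complete 10-minute blocks: 5, each 17982 frames → 89910.
Remaining 9 whole minutes in the current block: 1800 + 8 × 1798 = 16184 frames.
Within the current minute: 32 × 30 + 2 − 2 = 960 (labels ;00/;01 skipped at this minute). Total = 89910 + 16184 + 960 = 107054.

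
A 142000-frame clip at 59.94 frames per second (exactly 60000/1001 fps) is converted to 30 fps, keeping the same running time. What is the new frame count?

71071 frames

Target frames = source frames × (target rate / source rate) = 142000 × (30)/(60000/1001) = 142000 × 1001/2000 = 71071.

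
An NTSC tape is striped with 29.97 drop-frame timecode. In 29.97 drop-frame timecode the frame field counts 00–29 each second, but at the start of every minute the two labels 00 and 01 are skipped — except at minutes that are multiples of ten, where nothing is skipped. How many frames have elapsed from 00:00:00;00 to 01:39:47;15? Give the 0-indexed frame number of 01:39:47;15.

Complete 10-minute blocks: 9, each 17982 frames → 161838.
Remaining 9 whole minutes in the current block: 1800 + 8 × 1798 = 16184 frames.
Within the current minute: 47 × 30 + 15 − 2 = 1423 (labels ;00/;01 skipped at this minute). Total = 161838 + 16184 + 1423 = 179445.

179445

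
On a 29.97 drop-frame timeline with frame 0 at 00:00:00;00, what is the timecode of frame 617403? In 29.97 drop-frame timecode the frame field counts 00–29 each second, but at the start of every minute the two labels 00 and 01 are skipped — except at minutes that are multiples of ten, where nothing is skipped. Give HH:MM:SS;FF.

05:43:20;21

Each 10-minute DF block holds 10 × 60 × 30 − 9 × 2 = 17982 frames. 617403 ÷ 17982 → 34 full blocks, remainder 6015.
Within the partial block the first minute is 1800 frames and each further minute 1798, so 3 further minute boundaries passed. Total skipped labels = 18 × 34 + 2 × 3 = 618.
Non-drop label index = 617403 + 618 = 618021; at 30 labels/s that is 05:43:20:21, i.e. DF 05:43:20;21.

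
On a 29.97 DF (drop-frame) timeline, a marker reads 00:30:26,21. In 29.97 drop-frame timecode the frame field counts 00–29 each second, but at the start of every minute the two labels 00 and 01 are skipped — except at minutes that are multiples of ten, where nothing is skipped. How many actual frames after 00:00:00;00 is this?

54747

Complete 10-minute blocks: 3, each 17982 frames → 53946.
Remaining 0 whole minutes in the current block: 0 frames.
Within the current minute: 26 × 30 + 21 = 801. Total = 53946 + 0 + 801 = 54747.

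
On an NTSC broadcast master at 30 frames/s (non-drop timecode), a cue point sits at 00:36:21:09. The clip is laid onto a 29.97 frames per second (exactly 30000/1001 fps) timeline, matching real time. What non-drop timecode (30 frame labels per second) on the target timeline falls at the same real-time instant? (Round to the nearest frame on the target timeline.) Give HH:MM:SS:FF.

Source frame index: (0×3600 + 36×60 + 21) × 30 + 9 = 65439.
Real time: 65439 / (30) = 21813/10 s.
Target frame: (21813/10) × (30000/1001) = 5949000/91 ≈ 65373.626 → 65374.
At 30 labels/s: frame 65374 → 00:36:19:04.

00:36:19:04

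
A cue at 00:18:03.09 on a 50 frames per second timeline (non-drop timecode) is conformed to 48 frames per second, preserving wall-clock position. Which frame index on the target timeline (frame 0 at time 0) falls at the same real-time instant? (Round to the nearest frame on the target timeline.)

frame 51993

Source frame index: (0×3600 + 18×60 + 3) × 50 + 9 = 54159.
Real time: 54159 / (50) = 54159/50 s.
Target frame: (54159/50) × (48) = 1299816/25 ≈ 51992.640 → 51993.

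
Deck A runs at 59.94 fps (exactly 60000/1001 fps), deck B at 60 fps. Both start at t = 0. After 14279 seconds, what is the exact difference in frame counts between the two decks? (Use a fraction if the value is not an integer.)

856740/1001 frames

A emits 60000/1001 × 14279 = 856740000/1001 frames; B emits 60 × 14279 = 856740.
Difference = 856740/1001 frames (≈ 855.8841); B is ahead of A.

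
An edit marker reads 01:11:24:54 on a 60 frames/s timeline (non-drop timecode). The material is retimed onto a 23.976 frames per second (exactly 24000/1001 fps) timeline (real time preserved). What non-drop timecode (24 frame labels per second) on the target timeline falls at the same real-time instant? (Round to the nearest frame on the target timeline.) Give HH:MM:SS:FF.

Source frame index: (1×3600 + 11×60 + 24) × 60 + 54 = 257094.
Real time: 257094 / (60) = 42849/10 s.
Target frame: (42849/10) × (24000/1001) = 102837600/1001 ≈ 102734.865 → 102735.
At 24 labels/s: frame 102735 → 01:11:20:15.

01:11:20:15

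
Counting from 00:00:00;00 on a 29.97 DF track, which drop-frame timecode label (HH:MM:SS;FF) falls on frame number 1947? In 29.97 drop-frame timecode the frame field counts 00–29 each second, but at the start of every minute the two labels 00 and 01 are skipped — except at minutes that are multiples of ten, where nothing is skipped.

Each 10-minute DF block holds 10 × 60 × 30 − 9 × 2 = 17982 frames. 1947 ÷ 17982 → 0 full blocks, remainder 1947.
Within the partial block the first minute is 1800 frames and each further minute 1798, so 1 further minute boundary passed. Total skipped labels = 18 × 0 + 2 × 1 = 2.
Non-drop label index = 1947 + 2 = 1949; at 30 labels/s that is 00:01:04:29, i.e. DF 00:01:04;29.

00:01:04;29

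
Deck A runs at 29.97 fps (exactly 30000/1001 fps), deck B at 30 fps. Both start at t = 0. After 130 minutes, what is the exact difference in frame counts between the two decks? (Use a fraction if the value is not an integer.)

18000/77 frames

130 min = 7800 s.
A emits 30000/1001 × 7800 = 18000000/77 frames; B emits 30 × 7800 = 234000.
Difference = 18000/77 frames (≈ 233.7662); B is ahead of A.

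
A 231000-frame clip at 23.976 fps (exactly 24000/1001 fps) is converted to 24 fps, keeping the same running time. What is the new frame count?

Target frames = source frames × (target rate / source rate) = 231000 × (24)/(24000/1001) = 231000 × 1001/1000 = 231231.

231231 frames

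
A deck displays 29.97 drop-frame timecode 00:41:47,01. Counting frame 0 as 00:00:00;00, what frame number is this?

75137

Complete 10-minute blocks: 4, each 17982 frames → 71928.
Remaining 1 whole minute in the current block: 1800 + 0 × 1798 = 1800 frames.
Within the current minute: 47 × 30 + 1 − 2 = 1409 (labels ;00/;01 skipped at this minute). Total = 71928 + 1800 + 1409 = 75137.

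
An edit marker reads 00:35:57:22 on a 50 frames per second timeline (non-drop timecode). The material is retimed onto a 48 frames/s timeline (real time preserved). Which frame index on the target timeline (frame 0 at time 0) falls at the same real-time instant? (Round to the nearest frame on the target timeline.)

frame 103557

Source frame index: (0×3600 + 35×60 + 57) × 50 + 22 = 107872.
Real time: 107872 / (50) = 53936/25 s.
Target frame: (53936/25) × (48) = 2588928/25 ≈ 103557.120 → 103557.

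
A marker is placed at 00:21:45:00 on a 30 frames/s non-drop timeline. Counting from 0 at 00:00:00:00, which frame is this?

39150

Total seconds to the label: (0 × 3600 + 21 × 60 + 45) = 1305.
Frame index = 1305 × 30 + 0 = 39150.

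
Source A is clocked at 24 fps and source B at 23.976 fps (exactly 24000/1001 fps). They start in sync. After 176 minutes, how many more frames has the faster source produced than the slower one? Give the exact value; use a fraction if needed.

23040/91 frames

176 min = 10560 s.
A emits 24 × 10560 = 253440 frames; B emits 24000/1001 × 10560 = 23040000/91.
Difference = 23040/91 frames (≈ 253.1868); B is behind A.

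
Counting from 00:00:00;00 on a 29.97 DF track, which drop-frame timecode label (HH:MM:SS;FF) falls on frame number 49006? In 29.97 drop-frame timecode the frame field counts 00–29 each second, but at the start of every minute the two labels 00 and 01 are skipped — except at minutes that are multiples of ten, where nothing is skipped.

Each 10-minute DF block holds 10 × 60 × 30 − 9 × 2 = 17982 frames. 49006 ÷ 17982 → 2 full blocks, remainder 13042.
Within the partial block the first minute is 1800 frames and each further minute 1798, so 7 further minute boundaries passed. Total skipped labels = 18 × 2 + 2 × 7 = 50.
Non-drop label index = 49006 + 50 = 49056; at 30 labels/s that is 00:27:15:06, i.e. DF 00:27:15;06.

00:27:15;06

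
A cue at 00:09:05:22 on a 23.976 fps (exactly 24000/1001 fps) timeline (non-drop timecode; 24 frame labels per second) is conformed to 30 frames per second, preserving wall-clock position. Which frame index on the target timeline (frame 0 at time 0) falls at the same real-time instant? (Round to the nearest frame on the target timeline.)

frame 16394

Source frame index: (0×3600 + 9×60 + 5) × 24 + 22 = 13102.
Real time: 13102 / (24000/1001) = 6557551/12000 s.
Target frame: (6557551/12000) × (30) = 6557551/400 ≈ 16393.877 → 16394.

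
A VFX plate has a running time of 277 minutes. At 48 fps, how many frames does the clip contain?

277 min = 16620 s.
Frames = 16620 × 48 = 797760.

797760 frames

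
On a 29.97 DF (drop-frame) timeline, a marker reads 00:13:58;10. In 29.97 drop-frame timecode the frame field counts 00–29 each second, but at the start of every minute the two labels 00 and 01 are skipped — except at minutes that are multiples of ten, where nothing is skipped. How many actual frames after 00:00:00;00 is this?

Complete 10-minute blocks: 1, each 17982 frames → 17982.
Remaining 3 whole minutes in the current block: 1800 + 2 × 1798 = 5396 frames.
Within the current minute: 58 × 30 + 10 − 2 = 1748 (labels ;00/;01 skipped at this minute). Total = 17982 + 5396 + 1748 = 25126.

25126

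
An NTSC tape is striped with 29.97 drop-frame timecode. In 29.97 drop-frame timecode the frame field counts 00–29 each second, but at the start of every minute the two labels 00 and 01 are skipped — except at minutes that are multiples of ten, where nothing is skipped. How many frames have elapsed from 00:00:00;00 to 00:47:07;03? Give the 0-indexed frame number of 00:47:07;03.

84727

As if non-drop at 30 labels/s: (0 × 3600 + 47 × 60 + 7) × 30 + 3 = 84813.
Minute boundaries passed: 47; those not divisible by 10: 47 − 4 = 43; dropped labels = 2 × 43 = 86.
Actual frame index = 84813 − 86 = 84727.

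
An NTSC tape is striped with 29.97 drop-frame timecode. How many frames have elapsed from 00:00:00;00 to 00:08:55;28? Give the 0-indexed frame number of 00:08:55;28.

As if non-drop at 30 labels/s: (0 × 3600 + 8 × 60 + 55) × 30 + 28 = 16078.
Minute boundaries passed: 8; those not divisible by 10: 8 − 0 = 8; dropped labels = 2 × 8 = 16.
Actual frame index = 16078 − 16 = 16062.

16062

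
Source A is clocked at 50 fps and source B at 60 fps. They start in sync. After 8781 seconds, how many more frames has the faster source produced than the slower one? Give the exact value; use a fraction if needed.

87810 frames

A emits 50 × 8781 = 439050 frames; B emits 60 × 8781 = 526860.
Difference = 87810 frames; B is ahead of A.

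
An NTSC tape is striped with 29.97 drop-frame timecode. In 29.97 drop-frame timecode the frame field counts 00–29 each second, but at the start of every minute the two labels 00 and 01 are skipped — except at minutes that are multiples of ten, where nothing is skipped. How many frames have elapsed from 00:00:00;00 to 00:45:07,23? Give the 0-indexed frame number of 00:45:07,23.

81151

As if non-drop at 30 labels/s: (0 × 3600 + 45 × 60 + 7) × 30 + 23 = 81233.
Minute boundaries passed: 45; those not divisible by 10: 45 − 4 = 41; dropped labels = 2 × 41 = 82.
Actual frame index = 81233 − 82 = 81151.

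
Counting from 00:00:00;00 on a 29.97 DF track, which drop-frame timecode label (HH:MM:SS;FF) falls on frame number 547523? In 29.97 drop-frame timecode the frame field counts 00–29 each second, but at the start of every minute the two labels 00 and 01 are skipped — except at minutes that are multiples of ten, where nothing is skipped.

Ten DF minutes hold 17982 frames, so frame 547523 lies in block 30 (frames 539460–557441) with 8063 frames into that block.
The block's first minute is 1800 frames and the rest 1798 each; 8063 frames reaches minute 4, so 30 × 18 + 4 × 2 = 548 labels have been skipped so far.
Adding those back, label number 547523 + 548 = 548071 at 30 labels/s is 18269 s + 1 f = 5 h 4 min 29 s frame 1, i.e. 05:04:29;01.

05:04:29;01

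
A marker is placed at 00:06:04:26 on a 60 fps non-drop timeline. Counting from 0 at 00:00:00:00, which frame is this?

frame 21866

Total seconds to the label: (0 × 3600 + 6 × 60 + 4) = 364.
Frame index = 364 × 60 + 26 = 21866.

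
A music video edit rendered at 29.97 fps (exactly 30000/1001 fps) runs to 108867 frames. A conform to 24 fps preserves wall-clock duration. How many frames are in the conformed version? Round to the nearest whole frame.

87181 frames

Frames at target rate = 108867 × (24) / (30000/1001) = 108975867/1250 ≈ 87180.694.
Nearest whole frame: 87181.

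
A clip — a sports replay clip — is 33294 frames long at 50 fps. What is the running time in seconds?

665.88 seconds

Running time = 33294 / (50) = 665.88 s.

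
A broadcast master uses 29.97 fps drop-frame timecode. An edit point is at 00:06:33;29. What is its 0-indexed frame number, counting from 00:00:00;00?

11807

As if non-drop at 30 labels/s: (0 × 3600 + 6 × 60 + 33) × 30 + 29 = 11819.
Minute boundaries passed: 6; those not divisible by 10: 6 − 0 = 6; dropped labels = 2 × 6 = 12.
Actual frame index = 11819 − 12 = 11807.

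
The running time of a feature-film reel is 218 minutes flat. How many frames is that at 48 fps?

218 min = 13080 s.
Frames = 13080 × 48 = 627840.

627840 frames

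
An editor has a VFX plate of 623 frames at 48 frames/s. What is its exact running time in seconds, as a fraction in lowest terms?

623/48 seconds

Running time = 623 ÷ (48) = 623 × 1/48 = 623/48 s.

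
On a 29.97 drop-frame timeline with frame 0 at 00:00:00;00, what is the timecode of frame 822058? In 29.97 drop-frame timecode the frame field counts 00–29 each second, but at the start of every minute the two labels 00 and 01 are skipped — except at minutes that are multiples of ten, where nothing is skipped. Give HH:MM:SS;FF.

Each 10-minute DF block holds 10 × 60 × 30 − 9 × 2 = 17982 frames. 822058 ÷ 17982 → 45 full blocks, remainder 12868.
Within the partial block the first minute is 1800 frames and each further minute 1798, so 7 further minute boundaries passed. Total skipped labels = 18 × 45 + 2 × 7 = 824.
Non-drop label index = 822058 + 824 = 822882; at 30 labels/s that is 07:37:09:12, i.e. DF 07:37:09;12.

07:37:09;12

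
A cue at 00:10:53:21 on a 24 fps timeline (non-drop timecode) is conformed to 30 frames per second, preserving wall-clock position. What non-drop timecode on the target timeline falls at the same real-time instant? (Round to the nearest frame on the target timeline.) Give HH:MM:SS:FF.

Source frame index: (0×3600 + 10×60 + 53) × 24 + 21 = 15693.
Real time: 15693 / (24) = 5231/8 s.
Target frame: (5231/8) × (30) = 78465/4 ≈ 19616.250 → 19616.
At 30 labels/s: frame 19616 → 00:10:53:26.

00:10:53:26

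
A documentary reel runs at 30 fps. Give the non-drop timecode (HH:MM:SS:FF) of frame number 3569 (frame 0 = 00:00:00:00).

00:01:58:29

3569 ÷ 30 = 118 full seconds, remainder 29 frames.
118 s = 0 h 1 min 58 s.
Timecode: 00:01:58:29.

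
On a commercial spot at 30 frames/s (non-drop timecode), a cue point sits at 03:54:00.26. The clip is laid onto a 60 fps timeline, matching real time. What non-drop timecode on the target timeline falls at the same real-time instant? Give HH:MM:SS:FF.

03:54:00:52

Source frame index: (3×3600 + 54×60 + 0) × 30 + 26 = 421226.
Real time: 421226 / (30) = 210613/15 s.
Target frame: (210613/15) × (60) = 842452.
At 60 labels/s: frame 842452 → 03:54:00:52.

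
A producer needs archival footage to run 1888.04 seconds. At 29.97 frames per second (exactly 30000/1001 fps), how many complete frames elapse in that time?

Frames = 1888.04 × 30000/1001 = 735600/13 ≈ 56584.6154.
Complete frames: 56584.

56584 frames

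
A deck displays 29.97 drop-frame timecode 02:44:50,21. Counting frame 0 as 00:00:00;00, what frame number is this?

296425

Complete 10-minute blocks: 16, each 17982 frames → 287712.
Remaining 4 whole minutes in the current block: 1800 + 3 × 1798 = 7194 frames.
Within the current minute: 50 × 30 + 21 − 2 = 1519 (labels ;00/;01 skipped at this minute). Total = 287712 + 7194 + 1519 = 296425.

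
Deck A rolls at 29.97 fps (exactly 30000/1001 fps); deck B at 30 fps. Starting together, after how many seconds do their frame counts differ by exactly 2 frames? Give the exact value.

The gap grows by |30 − 30000/1001| = 30/1001 frames per second.
Time for a 2-frame gap: 2 ÷ (30/1001) = 1001/15 s.

1001/15 seconds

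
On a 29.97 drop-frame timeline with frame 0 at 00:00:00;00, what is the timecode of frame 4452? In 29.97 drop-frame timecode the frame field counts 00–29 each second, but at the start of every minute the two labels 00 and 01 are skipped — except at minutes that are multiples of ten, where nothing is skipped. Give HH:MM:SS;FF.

00:02:28;16

Each 10-minute DF block holds 10 × 60 × 30 − 9 × 2 = 17982 frames. 4452 ÷ 17982 → 0 full blocks, remainder 4452.
Within the partial block the first minute is 1800 frames and each further minute 1798, so 2 further minute boundaries passed. Total skipped labels = 18 × 0 + 2 × 2 = 4.
Non-drop label index = 4452 + 4 = 4456; at 30 labels/s that is 00:02:28:16, i.e. DF 00:02:28;16.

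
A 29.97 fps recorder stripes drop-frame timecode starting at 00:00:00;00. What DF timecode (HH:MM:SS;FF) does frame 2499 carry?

Each 10-minute DF block holds 10 × 60 × 30 − 9 × 2 = 17982 frames. 2499 ÷ 17982 → 0 full blocks, remainder 2499.
Within the partial block the first minute is 1800 frames and each further minute 1798, so 1 further minute boundary passed. Total skipped labels = 18 × 0 + 2 × 1 = 2.
Non-drop label index = 2499 + 2 = 2501; at 30 labels/s that is 00:01:23:11, i.e. DF 00:01:23;11.

00:01:23;11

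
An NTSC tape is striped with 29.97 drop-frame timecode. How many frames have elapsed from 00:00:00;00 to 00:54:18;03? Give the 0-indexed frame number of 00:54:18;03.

As if non-drop at 30 labels/s: (0 × 3600 + 54 × 60 + 18) × 30 + 3 = 97743.
Minute boundaries passed: 54; those not divisible by 10: 54 − 5 = 49; dropped labels = 2 × 49 = 98.
Actual frame index = 97743 − 98 = 97645.

97645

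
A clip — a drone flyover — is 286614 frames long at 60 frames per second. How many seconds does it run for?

4776.9 seconds

Running time = 286614 / (60) = 4776.9 s.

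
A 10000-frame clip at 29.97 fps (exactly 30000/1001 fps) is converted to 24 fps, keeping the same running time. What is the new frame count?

8008 frames

Target frames = source frames × (target rate / source rate) = 10000 × (24)/(30000/1001) = 10000 × 1001/1250 = 8008.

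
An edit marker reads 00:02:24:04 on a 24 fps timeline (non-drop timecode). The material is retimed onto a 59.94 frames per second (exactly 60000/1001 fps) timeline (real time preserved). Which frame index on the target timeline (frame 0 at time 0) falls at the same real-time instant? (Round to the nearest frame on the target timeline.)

frame 8641

Source frame index: (0×3600 + 2×60 + 24) × 24 + 4 = 3460.
Real time: 3460 / (24) = 865/6 s.
Target frame: (865/6) × (60000/1001) = 8650000/1001 ≈ 8641.359 → 8641.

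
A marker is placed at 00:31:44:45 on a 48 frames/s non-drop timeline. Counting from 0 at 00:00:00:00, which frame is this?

Total seconds to the label: (0 × 3600 + 31 × 60 + 44) = 1904.
Frame index = 1904 × 48 + 45 = 91437.

91437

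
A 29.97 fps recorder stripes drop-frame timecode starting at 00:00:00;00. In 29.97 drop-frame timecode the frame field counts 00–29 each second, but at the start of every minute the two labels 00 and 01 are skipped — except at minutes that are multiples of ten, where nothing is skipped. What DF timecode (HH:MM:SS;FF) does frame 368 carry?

00:00:12;08

Each 10-minute DF block holds 10 × 60 × 30 − 9 × 2 = 17982 frames. 368 ÷ 17982 → 0 full blocks, remainder 368.
Within the partial block the first minute is 1800 frames and each further minute 1798, so 0 further minute boundaries passed. Total skipped labels = 18 × 0 + 2 × 0 = 0.
Non-drop label index = 368 + 0 = 368; at 30 labels/s that is 00:00:12:08, i.e. DF 00:00:12;08.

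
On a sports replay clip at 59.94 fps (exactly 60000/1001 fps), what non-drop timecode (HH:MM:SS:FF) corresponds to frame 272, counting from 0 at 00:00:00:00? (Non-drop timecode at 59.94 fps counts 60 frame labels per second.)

272 ÷ 60 = 4 full seconds, remainder 32 frames.
4 s = 0 h 0 min 4 s.
Timecode: 00:00:04:32.

00:00:04:32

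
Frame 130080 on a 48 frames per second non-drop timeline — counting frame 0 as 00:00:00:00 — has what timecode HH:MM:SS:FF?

00:45:10:00

130080 ÷ 48 = 2710 full seconds, remainder 0 frames.
2710 s = 0 h 45 min 10 s.
Timecode: 00:45:10:00.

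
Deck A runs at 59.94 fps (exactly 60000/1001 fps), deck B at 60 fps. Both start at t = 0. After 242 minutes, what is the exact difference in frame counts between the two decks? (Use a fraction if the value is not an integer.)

79200/91 frames

242 min = 14520 s.
A emits 60000/1001 × 14520 = 79200000/91 frames; B emits 60 × 14520 = 871200.
Difference = 79200/91 frames (≈ 870.3297); B is ahead of A.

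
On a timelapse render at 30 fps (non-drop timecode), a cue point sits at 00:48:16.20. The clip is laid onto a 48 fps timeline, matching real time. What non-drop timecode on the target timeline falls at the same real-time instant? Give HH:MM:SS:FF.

Source frame index: (0×3600 + 48×60 + 16) × 30 + 20 = 86900.
Real time: 86900 / (30) = 8690/3 s.
Target frame: (8690/3) × (48) = 139040.
At 48 labels/s: frame 139040 → 00:48:16:32.

00:48:16:32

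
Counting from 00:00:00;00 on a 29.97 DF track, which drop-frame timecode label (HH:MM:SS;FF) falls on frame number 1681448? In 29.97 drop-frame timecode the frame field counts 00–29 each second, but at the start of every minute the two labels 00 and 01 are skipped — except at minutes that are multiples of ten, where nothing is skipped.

Each 10-minute DF block holds 10 × 60 × 30 − 9 × 2 = 17982 frames. 1681448 ÷ 17982 → 93 full blocks, remainder 9122.
Within the partial block the first minute is 1800 frames and each further minute 1798, so 5 further minute boundaries passed. Total skipped labels = 18 × 93 + 2 × 5 = 1684.
Non-drop label index = 1681448 + 1684 = 1683132; at 30 labels/s that is 15:35:04:12, i.e. DF 15:35:04;12.

15:35:04;12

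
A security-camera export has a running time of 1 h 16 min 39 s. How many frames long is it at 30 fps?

137970 frames

1 h 16 min 39 s = 4599 s.
Frames = 4599 × 30 = 137970.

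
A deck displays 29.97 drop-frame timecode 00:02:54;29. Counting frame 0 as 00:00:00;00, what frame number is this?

5245

Complete 10-minute blocks: 0, each 17982 frames → 0.
Remaining 2 whole minutes in the current block: 1800 + 1 × 1798 = 3598 frames.
Within the current minute: 54 × 30 + 29 − 2 = 1647 (labels ;00/;01 skipped at this minute). Total = 0 + 3598 + 1647 = 5245.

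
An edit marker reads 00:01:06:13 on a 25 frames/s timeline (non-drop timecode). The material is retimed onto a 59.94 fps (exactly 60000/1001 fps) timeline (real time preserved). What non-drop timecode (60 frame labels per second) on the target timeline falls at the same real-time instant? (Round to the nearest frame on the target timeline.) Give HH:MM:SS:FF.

00:01:06:27

Source frame index: (0×3600 + 1×60 + 6) × 25 + 13 = 1663.
Real time: 1663 / (25) = 1663/25 s.
Target frame: (1663/25) × (60000/1001) = 3991200/1001 ≈ 3987.213 → 3987.
At 60 labels/s: frame 3987 → 00:01:06:27.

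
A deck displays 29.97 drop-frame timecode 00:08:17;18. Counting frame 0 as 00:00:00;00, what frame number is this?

14912

Complete 10-minute blocks: 0, each 17982 frames → 0.
Remaining 8 whole minutes in the current block: 1800 + 7 × 1798 = 14386 frames.
Within the current minute: 17 × 30 + 18 − 2 = 526 (labels ;00/;01 skipped at this minute). Total = 0 + 14386 + 526 = 14912.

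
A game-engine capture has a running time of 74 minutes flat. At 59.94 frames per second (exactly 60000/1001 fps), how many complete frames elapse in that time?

266133 frames

74 min = 4440 s.
Frames = 4440 × 60000/1001 = 266400000/1001 ≈ 266133.8661.
Complete frames: 266133.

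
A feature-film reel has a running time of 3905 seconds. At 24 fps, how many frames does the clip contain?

Frames = 3905 × 24 = 93720.

93720 frames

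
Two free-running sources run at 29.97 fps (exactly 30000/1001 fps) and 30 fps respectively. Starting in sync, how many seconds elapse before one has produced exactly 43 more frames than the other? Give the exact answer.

The gap grows by |30 − 30000/1001| = 30/1001 frames per second.
Time for a 43-frame gap: 43 ÷ (30/1001) = 43043/30 s.

43043/30 seconds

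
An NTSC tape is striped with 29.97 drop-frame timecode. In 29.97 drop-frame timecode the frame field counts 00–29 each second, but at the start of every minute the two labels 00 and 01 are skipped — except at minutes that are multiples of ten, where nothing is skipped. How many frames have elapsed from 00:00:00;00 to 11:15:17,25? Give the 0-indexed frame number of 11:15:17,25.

Complete 10-minute blocks: 67, each 17982 frames → 1204794.
Remaining 5 whole minutes in the current block: 1800 + 4 × 1798 = 8992 frames.
Within the current minute: 17 × 30 + 25 − 2 = 533 (labels ;00/;01 skipped at this minute). Total = 1204794 + 8992 + 533 = 1214319.

1214319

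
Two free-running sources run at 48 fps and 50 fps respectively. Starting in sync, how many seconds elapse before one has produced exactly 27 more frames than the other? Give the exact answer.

13.5 seconds

The gap grows by |50 − 48| = 2 frames per second.
Time for a 27-frame gap: 27 ÷ (2) = 13.5 s.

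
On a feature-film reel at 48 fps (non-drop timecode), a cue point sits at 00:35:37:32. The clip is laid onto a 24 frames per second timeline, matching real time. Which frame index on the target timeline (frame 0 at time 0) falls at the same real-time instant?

Source frame index: (0×3600 + 35×60 + 37) × 48 + 32 = 102608.
Real time: 102608 / (48) = 6413/3 s.
Target frame: (6413/3) × (24) = 51304.

frame 51304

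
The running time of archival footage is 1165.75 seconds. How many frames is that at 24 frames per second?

27978 frames

Frames = 1165.75 × 24 = 27978.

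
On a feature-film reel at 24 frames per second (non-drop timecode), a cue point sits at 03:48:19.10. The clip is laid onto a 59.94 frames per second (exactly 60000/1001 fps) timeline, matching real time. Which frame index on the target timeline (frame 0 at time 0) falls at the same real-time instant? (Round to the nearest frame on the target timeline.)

frame 821144

Source frame index: (3×3600 + 48×60 + 19) × 24 + 10 = 328786.
Real time: 328786 / (24) = 164393/12 s.
Target frame: (164393/12) × (60000/1001) = 821965000/1001 ≈ 821143.856 → 821144.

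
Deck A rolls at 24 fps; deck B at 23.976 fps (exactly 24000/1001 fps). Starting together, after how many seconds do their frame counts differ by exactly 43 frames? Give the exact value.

The gap grows by |24000/1001 − 24| = 24/1001 frames per second.
Time for a 43-frame gap: 43 ÷ (24/1001) = 43043/24 s.

43043/24 seconds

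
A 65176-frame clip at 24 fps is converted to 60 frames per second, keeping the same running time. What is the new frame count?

162940 frames

Target frames = source frames × (target rate / source rate) = 65176 × (60)/(24) = 65176 × 5/2 = 162940.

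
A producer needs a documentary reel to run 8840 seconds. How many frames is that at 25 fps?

Frames = 8840 × 25 = 221000.

221000 frames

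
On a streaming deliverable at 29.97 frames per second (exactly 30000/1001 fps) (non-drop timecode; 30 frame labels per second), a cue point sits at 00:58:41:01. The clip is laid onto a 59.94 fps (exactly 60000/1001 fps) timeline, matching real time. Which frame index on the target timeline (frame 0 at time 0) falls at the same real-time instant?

frame 211262

Source frame index: (0×3600 + 58×60 + 41) × 30 + 1 = 105631.
Real time: 105631 / (30000/1001) = 105736631/30000 s.
Target frame: (105736631/30000) × (60000/1001) = 211262.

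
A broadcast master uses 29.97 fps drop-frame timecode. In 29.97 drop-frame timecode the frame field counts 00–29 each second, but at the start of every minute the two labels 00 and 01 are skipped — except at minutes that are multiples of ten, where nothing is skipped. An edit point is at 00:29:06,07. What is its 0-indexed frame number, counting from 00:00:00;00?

As if non-drop at 30 labels/s: (0 × 3600 + 29 × 60 + 6) × 30 + 7 = 52387.
Minute boundaries passed: 29; those not divisible by 10: 29 − 2 = 27; dropped labels = 2 × 27 = 54.
Actual frame index = 52387 − 54 = 52333.

52333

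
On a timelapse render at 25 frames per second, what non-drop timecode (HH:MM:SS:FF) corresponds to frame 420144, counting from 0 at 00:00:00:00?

04:40:05:19

420144 ÷ 25 = 16805 full seconds, remainder 19 frames.
16805 s = 4 h 40 min 5 s.
Timecode: 04:40:05:19.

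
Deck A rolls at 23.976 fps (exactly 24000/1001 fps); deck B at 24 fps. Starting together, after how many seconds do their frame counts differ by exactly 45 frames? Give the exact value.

1876.875 seconds

The gap grows by |24 − 24000/1001| = 24/1001 frames per second.
Time for a 45-frame gap: 45 ÷ (24/1001) = 1876.875 s.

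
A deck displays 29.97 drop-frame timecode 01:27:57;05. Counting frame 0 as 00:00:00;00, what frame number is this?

158157

As if non-drop at 30 labels/s: (1 × 3600 + 27 × 60 + 57) × 30 + 5 = 158315.
Minute boundaries passed: 87; those not divisible by 10: 87 − 8 = 79; dropped labels = 2 × 79 = 158.
Actual frame index = 158315 − 158 = 158157.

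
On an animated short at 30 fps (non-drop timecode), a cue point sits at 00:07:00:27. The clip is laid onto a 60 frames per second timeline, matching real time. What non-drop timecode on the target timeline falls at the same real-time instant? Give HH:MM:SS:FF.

00:07:00:54

Source frame index: (0×3600 + 7×60 + 0) × 30 + 27 = 12627.
Real time: 12627 / (30) = 4209/10 s.
Target frame: (4209/10) × (60) = 25254.
At 60 labels/s: frame 25254 → 00:07:00:54.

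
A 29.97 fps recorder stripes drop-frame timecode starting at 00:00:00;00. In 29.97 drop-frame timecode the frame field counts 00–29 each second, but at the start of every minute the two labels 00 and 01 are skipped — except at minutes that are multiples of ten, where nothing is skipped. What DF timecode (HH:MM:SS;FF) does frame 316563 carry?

Ten DF minutes hold 17982 frames, so frame 316563 lies in block 17 (frames 305694–323675) with 10869 frames into that block.
The block's first minute is 1800 frames and the rest 1798 each; 10869 frames reaches minute 6, so 17 × 18 + 6 × 2 = 318 labels have been skipped so far.
Adding those back, label number 316563 + 318 = 316881 at 30 labels/s is 10562 s + 21 f = 2 h 56 min 2 s frame 21, i.e. 02:56:02;21.

02:56:02;21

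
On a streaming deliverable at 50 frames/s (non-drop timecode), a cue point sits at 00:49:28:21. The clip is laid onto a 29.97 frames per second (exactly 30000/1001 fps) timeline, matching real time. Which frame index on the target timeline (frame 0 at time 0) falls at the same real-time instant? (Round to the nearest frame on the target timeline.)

frame 88964

Source frame index: (0×3600 + 49×60 + 28) × 50 + 21 = 148421.
Real time: 148421 / (50) = 148421/50 s.
Target frame: (148421/50) × (30000/1001) = 978600/11 ≈ 88963.636 → 88964.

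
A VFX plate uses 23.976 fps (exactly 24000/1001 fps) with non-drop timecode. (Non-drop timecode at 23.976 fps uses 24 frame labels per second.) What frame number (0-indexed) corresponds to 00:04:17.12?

6180

Total seconds to the label: (0 × 3600 + 4 × 60 + 17) = 257.
Frame index = 257 × 24 + 12 = 6180.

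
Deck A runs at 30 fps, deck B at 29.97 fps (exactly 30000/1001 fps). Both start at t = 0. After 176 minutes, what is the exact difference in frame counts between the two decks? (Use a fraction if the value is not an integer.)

176 min = 10560 s.
A emits 30 × 10560 = 316800 frames; B emits 30000/1001 × 10560 = 28800000/91.
Difference = 28800/91 frames (≈ 316.4835); B is behind A.

28800/91 frames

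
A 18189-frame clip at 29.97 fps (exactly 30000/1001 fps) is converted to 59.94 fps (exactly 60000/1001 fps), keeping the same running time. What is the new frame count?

36378 frames

Frames at target rate = 18189 × (60000/1001) / (30000/1001) = 36378.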